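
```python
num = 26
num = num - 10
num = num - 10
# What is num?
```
Trace:
  num=26
  num=16
  num=6

Final answer: 6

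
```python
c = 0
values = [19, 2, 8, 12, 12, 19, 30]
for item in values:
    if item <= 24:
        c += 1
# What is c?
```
Trace:
  c=0
  c=1, item=19
  c=2, item=2
  c=3, item=8
  c=4, item=12
  c=5, item=12
  c=6, item=19
  c=6, item=30

Final answer: 6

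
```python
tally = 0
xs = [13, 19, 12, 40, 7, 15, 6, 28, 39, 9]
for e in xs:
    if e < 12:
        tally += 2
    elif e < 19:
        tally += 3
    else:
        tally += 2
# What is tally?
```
Trace:
  tally=0
  tally=3, e=13
  tally=5, e=19
  tally=8, e=12
  tally=10, e=40
  tally=12, e=7
  tally=15, e=15
  tally=17, e=6
  tally=19, e=28
  tally=21, e=39
  tally=23, e=9

Final answer: 23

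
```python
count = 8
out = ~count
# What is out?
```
Trace:
  count=8
  count=8, out=-9

Final answer: -9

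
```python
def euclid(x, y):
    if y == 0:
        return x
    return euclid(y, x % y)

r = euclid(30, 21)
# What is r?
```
Call trace:
euclid(x=30, y=21)
  euclid(x=21, y=9)
    euclid(x=9, y=3)
      euclid(x=3, y=0)
      -> return 3
    -> return 3
  -> return 3
-> return 3

Final answer: 3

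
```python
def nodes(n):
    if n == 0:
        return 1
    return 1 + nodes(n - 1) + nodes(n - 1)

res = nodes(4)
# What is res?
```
Call trace (a repeated sub-call is expanded the first time; later identical calls just restate its return value):
nodes(n=4)
  nodes(n=3)
    nodes(n=2)
      nodes(n=1)
        nodes(n=0)
        -> return 1
        nodes(n=0)
        -> return 1
      -> return 3
      nodes(n=1) -> return 3  (same call as traced above)
    -> return 7
    nodes(n=2) -> return 7  (same call as traced above)
  -> return 15
  nodes(n=3) -> return 15  (same call as traced above)
-> return 31

Final answer: 31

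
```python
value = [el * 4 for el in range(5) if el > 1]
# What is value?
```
Trace:
  el=0
  el=1
  el=2
  el=3
  el=4
  value=[8, 12, 16]

Final answer: [8, 12, 16]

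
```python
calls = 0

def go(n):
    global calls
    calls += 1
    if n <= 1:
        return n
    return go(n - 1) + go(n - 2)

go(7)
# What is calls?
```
Call trace (a repeated sub-call is expanded the first time; later identical calls just restate its return value):
go(n=7)
  go(n=6)
    go(n=5)
      go(n=4)
        go(n=3)
          go(n=2)
            go(n=1)
            -> return 1
            go(n=0)
            -> return 0
          -> return 1
          go(n=1)
          -> return 1
        -> return 2
        go(n=2) -> return 1  (same call as traced above)
      -> return 3
      go(n=3) -> return 2  (same call as traced above)
    -> return 5
    go(n=4) -> return 3  (same call as traced above)
  -> return 8
  go(n=5) -> return 5  (same call as traced above)
-> return 13

calls is incremented once per call, so count the calls in each subtree. Let C(n) = number of calls made by go(n).
C(0) = C(1) = 1 (base case, no recursion); C(n) = 1 + C(n - 1) + C(n - 2) otherwise.
C(2) = 1 + C(1) + C(0) = 1 + 1 + 1 = 3
C(3) = 1 + C(2) + C(1) = 1 + 3 + 1 = 5
C(4) = 1 + C(3) + C(2) = 1 + 5 + 3 = 9
C(5) = 1 + C(4) + C(3) = 1 + 9 + 5 = 15
C(6) = 1 + C(5) + C(4) = 1 + 15 + 9 = 25
C(7) = 1 + C(6) + C(5) = 1 + 25 + 15 = 41
calls = C(7) = 41

Final answer: 41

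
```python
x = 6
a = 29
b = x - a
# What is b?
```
Trace:
  x=6
  x=6, a=29
  x=6, a=29, b=-23

Final answer: -23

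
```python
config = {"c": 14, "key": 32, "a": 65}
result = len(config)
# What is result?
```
Trace:
  config={'c': 14, 'key': 32, 'a': 65}
  config={'c': 14, 'key': 32, 'a': 65}, result=3

Final answer: 3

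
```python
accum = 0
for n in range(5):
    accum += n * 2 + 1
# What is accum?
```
Trace:
  accum=0
  accum=1, n=0
  accum=4, n=1
  accum=9, n=2
  accum=16, n=3
  accum=25, n=4

Final answer: 25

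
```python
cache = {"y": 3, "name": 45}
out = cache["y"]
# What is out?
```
Trace:
  cache={'y': 3, 'name': 45}
  cache={'y': 3, 'name': 45}, out=3

Final answer: 3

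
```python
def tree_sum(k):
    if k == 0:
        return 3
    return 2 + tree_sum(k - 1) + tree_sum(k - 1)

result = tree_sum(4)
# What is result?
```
Call trace (a repeated sub-call is expanded the first time; later identical calls just restate its return value):
tree_sum(k=4)
  tree_sum(k=3)
    tree_sum(k=2)
      tree_sum(k=1)
        tree_sum(k=0)
        -> return 3
        tree_sum(k=0)
        -> return 3
      -> return 8
      tree_sum(k=1) -> return 8  (same call as traced above)
    -> return 18
    tree_sum(k=2) -> return 18  (same call as traced above)
  -> return 38
  tree_sum(k=3) -> return 38  (same call as traced above)
-> return 78

Final answer: 78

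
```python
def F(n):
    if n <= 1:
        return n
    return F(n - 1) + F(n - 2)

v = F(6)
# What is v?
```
Call trace (a repeated sub-call is expanded the first time; later identical calls just restate its return value):
F(n=6)
  F(n=5)
    F(n=4)
      F(n=3)
        F(n=2)
          F(n=1)
          -> return 1
          F(n=0)
          -> return 0
        -> return 1
        F(n=1)
        -> return 1
      -> return 2
      F(n=2) -> return 1  (same call as traced above)
    -> return 3
    F(n=3) -> return 2  (same call as traced above)
  -> return 5
  F(n=4) -> return 3  (same call as traced above)
-> return 8

Final answer: 8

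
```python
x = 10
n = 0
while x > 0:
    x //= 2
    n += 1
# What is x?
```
Trace:
  x=10
  x=10, n=0
  x=5, n=1
  x=2, n=2
  x=1, n=3
  x=0, n=4

Final answer: 0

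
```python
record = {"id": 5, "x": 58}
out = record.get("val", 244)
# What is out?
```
Trace:
  record={'id': 5, 'x': 58}
  record={'id': 5, 'x': 58}, out=244

Final answer: 244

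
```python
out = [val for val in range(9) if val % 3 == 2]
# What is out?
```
Trace:
  val=0
  val=1
  val=2
  val=3
  val=4
  val=5
  val=6
  val=7
  val=8
  out=[2, 5, 8]

Final answer: [2, 5, 8]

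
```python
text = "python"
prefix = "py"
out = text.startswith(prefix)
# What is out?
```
Trace:
  text='python'
  text='python', prefix='py'
  text='python', prefix='py', out=True

Final answer: True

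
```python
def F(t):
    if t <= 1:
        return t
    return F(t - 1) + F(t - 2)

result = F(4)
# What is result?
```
Call trace (a repeated sub-call is expanded the first time; later identical calls just restate its return value):
F(t=4)
  F(t=3)
    F(t=2)
      F(t=1)
      -> return 1
      F(t=0)
      -> return 0
    -> return 1
    F(t=1)
    -> return 1
  -> return 2
  F(t=2) -> return 1  (same call as traced above)
-> return 3

Final answer: 3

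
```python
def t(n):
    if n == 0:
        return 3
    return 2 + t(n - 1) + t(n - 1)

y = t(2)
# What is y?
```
Call trace (a repeated sub-call is expanded the first time; later identical calls just restate its return value):
t(n=2)
  t(n=1)
    t(n=0)
    -> return 3
    t(n=0)
    -> return 3
  -> return 8
  t(n=1) -> return 8  (same call as traced above)
-> return 18

Final answer: 18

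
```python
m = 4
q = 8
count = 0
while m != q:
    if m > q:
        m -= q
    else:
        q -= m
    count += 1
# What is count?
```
Trace:
  m=4
  m=4, q=8
  m=4, q=8, count=0
  m=4, q=4, count=1

Final answer: 1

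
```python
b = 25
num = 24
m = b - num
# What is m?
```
Trace:
  b=25
  b=25, num=24
  b=25, num=24, m=1

Final answer: 1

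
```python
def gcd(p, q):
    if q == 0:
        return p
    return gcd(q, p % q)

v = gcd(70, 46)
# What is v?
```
Call trace:
gcd(p=70, q=46)
  gcd(p=46, q=24)
    gcd(p=24, q=22)
      gcd(p=22, q=2)
        gcd(p=2, q=0)
        -> return 2
      -> return 2
    -> return 2
  -> return 2
-> return 2

Final answer: 2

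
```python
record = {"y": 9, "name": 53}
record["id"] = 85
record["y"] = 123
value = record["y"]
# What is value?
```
Trace:
  record={'y': 9, 'name': 53}
  record={'y': 9, 'name': 53, 'id': 85}
  record={'y': 123, 'name': 53, 'id': 85}
  record={'y': 123, 'name': 53, 'id': 85}, value=123

Final answer: 123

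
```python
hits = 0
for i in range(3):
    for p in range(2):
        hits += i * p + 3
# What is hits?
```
Trace:
  hits=0
  hits=3, i=0, p=0
  hits=6, i=0, p=1
  hits=9, i=1, p=0
  hits=13, i=1, p=1
  hits=16, i=2, p=0
  hits=21, i=2, p=1

Final answer: 21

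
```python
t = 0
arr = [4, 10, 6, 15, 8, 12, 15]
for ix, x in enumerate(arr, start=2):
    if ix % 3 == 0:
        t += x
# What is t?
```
Trace:
  t=0
  t=0, ix=2, x=4
  t=10, ix=3, x=10
  t=10, ix=4, x=6
  t=10, ix=5, x=15
  t=18, ix=6, x=8
  t=18, ix=7, x=12
  t=18, ix=8, x=15

Final answer: 18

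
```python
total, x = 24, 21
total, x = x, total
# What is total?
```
Trace:
  total=24, x=21
  total=21, x=24

Final answer: 21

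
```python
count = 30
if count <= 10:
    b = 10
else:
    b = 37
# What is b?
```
Trace:
  count=30
  count=30, b=37

Final answer: 37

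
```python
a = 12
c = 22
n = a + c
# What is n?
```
Trace:
  a=12
  a=12, c=22
  a=12, c=22, n=34

Final answer: 34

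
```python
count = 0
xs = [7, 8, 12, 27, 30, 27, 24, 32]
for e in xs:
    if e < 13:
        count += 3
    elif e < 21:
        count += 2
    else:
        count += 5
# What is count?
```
Trace:
  count=0
  count=3, e=7
  count=6, e=8
  count=9, e=12
  count=14, e=27
  count=19, e=30
  count=24, e=27
  count=29, e=24
  count=34, e=32

Final answer: 34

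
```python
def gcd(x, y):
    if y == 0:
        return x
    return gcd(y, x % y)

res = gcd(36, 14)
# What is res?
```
Call trace:
gcd(x=36, y=14)
  gcd(x=14, y=8)
    gcd(x=8, y=6)
      gcd(x=6, y=2)
        gcd(x=2, y=0)
        -> return 2
      -> return 2
    -> return 2
  -> return 2
-> return 2

Final answer: 2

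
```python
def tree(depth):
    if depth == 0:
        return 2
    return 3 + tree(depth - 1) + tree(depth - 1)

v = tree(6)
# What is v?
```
Call trace (a repeated sub-call is expanded the first time; later identical calls just restate its return value):
tree(depth=6)
  tree(depth=5)
    tree(depth=4)
      tree(depth=3)
        tree(depth=2)
          tree(depth=1)
            tree(depth=0)
            -> return 2
            tree(depth=0)
            -> return 2
          -> return 7
          tree(depth=1) -> return 7  (same call as traced above)
        -> return 17
        tree(depth=2) -> return 17  (same call as traced above)
      -> return 37
      tree(depth=3) -> return 37  (same call as traced above)
    -> return 77
    tree(depth=4) -> return 77  (same call as traced above)
  -> return 157
  tree(depth=5) -> return 157  (same call as traced above)
-> return 317

Final answer: 317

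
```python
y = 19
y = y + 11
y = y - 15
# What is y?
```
Trace:
  y=19
  y=30
  y=15

Final answer: 15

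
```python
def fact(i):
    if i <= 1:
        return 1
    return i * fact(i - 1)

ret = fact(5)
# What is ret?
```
Call trace:
fact(i=5)
  fact(i=4)
    fact(i=3)
      fact(i=2)
        fact(i=1)
        -> return 1
      -> return 2
    -> return 6
  -> return 24
-> return 120

Final answer: 120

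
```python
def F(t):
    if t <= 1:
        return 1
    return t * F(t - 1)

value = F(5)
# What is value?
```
Call trace:
F(t=5)
  F(t=4)
    F(t=3)
      F(t=2)
        F(t=1)
        -> return 1
      -> return 2
    -> return 6
  -> return 24
-> return 120

Final answer: 120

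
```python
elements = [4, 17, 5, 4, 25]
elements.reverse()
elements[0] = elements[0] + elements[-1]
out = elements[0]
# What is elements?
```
Trace:
  elements=[4, 17, 5, 4, 25]
  elements=[25, 4, 5, 17, 4]
  elements=[29, 4, 5, 17, 4]
  elements=[29, 4, 5, 17, 4], out=29

Final answer: [29, 4, 5, 17, 4]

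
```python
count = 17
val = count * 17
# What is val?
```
Trace:
  count=17
  count=17, val=289

Final answer: 289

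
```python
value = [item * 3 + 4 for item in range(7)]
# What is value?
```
Trace:
  item=0
  item=1
  item=2
  item=3
  item=4
  item=5
  item=6
  value=[4, 7, 10, 13, 16, 19, 22]

Final answer: [4, 7, 10, 13, 16, 19, 22]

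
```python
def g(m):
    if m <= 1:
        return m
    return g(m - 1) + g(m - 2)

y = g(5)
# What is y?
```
Call trace (a repeated sub-call is expanded the first time; later identical calls just restate its return value):
g(m=5)
  g(m=4)
    g(m=3)
      g(m=2)
        g(m=1)
        -> return 1
        g(m=0)
        -> return 0
      -> return 1
      g(m=1)
      -> return 1
    -> return 2
    g(m=2) -> return 1  (same call as traced above)
  -> return 3
  g(m=3) -> return 2  (same call as traced above)
-> return 5

Final answer: 5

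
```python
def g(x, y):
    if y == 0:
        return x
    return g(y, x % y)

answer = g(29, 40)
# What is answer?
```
Call trace:
g(x=29, y=40)
  g(x=40, y=29)
    g(x=29, y=11)
      g(x=11, y=7)
        g(x=7, y=4)
          g(x=4, y=3)
            g(x=3, y=1)
              g(x=1, y=0)
              -> return 1
            -> return 1
          -> return 1
        -> return 1
      -> return 1
    -> return 1
  -> return 1
-> return 1

Final answer: 1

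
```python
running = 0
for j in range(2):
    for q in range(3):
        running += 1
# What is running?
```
Trace:
  running=0
  running=1, j=0, q=0
  running=2, j=0, q=1
  running=3, j=0, q=2
  running=4, j=1, q=0
  running=5, j=1, q=1
  running=6, j=1, q=2

Final answer: 6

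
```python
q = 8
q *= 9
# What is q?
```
Trace:
  q=8
  q=72

Final answer: 72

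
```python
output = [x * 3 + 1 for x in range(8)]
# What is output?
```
Trace:
  x=0
  x=1
  x=2
  x=3
  x=4
  x=5
  x=6
  x=7
  output=[1, 4, 7, 10, 13, 16, 19, 22]

Final answer: [1, 4, 7, 10, 13, 16, 19, 22]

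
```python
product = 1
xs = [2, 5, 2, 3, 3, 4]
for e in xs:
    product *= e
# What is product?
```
Trace:
  product=1
  product=2, e=2
  product=10, e=5
  product=20, e=2
  product=60, e=3
  product=180, e=3
  product=720, e=4

Final answer: 720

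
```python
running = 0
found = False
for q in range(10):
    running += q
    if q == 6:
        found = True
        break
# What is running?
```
Trace:
  running=0
  running=0, found=False
  running=0, found=False, q=0
  running=1, found=False, q=1
  running=3, found=False, q=2
  running=6, found=False, q=3
  running=10, found=False, q=4
  running=15, found=False, q=5
  running=21, found=True, q=6

Final answer: 21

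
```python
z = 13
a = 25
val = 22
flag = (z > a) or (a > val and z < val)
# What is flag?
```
Trace:
  z=13
  z=13, a=25
  z=13, a=25, val=22
  z=13, a=25, val=22, flag=True

Final answer: True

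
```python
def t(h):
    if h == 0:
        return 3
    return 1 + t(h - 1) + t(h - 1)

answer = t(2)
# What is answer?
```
Call trace (a repeated sub-call is expanded the first time; later identical calls just restate its return value):
t(h=2)
  t(h=1)
    t(h=0)
    -> return 3
    t(h=0)
    -> return 3
  -> return 7
  t(h=1) -> return 7  (same call as traced above)
-> return 15

Final answer: 15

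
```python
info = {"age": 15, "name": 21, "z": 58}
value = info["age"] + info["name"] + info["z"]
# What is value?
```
Trace:
  info={'age': 15, 'name': 21, 'z': 58}
  info={'age': 15, 'name': 21, 'z': 58}, value=94

Final answer: 94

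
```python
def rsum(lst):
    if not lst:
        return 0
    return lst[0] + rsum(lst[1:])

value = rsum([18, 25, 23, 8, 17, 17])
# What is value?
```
Call trace:
rsum(lst=[18, 25, 23, 8, 17, 17])
  rsum(lst=[25, 23, 8, 17, 17])
    rsum(lst=[23, 8, 17, 17])
      rsum(lst=[8, 17, 17])
        rsum(lst=[17, 17])
          rsum(lst=[17])
            rsum(lst=[])
            -> return 0
          -> return 17
        -> return 34
      -> return 42
    -> return 65
  -> return 90
-> return 108

Final answer: 108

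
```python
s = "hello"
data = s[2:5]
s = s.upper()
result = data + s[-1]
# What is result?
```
Trace:
  s='hello'
  s='hello', data='llo'
  s='HELLO', data='llo'
  s='HELLO', data='llo', result='lloO'

Final answer: 'lloO'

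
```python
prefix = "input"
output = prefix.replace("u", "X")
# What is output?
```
Trace:
  prefix='input'
  prefix='input', output='inpXt'

Final answer: 'inpXt'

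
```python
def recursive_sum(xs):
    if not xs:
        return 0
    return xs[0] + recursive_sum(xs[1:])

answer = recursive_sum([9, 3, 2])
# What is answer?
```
Call trace:
recursive_sum(xs=[9, 3, 2])
  recursive_sum(xs=[3, 2])
    recursive_sum(xs=[2])
      recursive_sum(xs=[])
      -> return 0
    -> return 2
  -> return 5
-> return 14

Final answer: 14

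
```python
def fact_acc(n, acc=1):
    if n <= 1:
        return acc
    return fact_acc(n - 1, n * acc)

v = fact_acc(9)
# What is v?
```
Call trace:
fact_acc(n=9, acc=1)
  fact_acc(n=8, acc=9)
    fact_acc(n=7, acc=72)
      fact_acc(n=6, acc=504)
        fact_acc(n=5, acc=3024)
          fact_acc(n=4, acc=15120)
            fact_acc(n=3, acc=60480)
              fact_acc(n=2, acc=181440)
                fact_acc(n=1, acc=362880)
                -> return 362880
              -> return 362880
            -> return 362880
          -> return 362880
        -> return 362880
      -> return 362880
    -> return 362880
  -> return 362880
-> return 362880

Final answer: 362880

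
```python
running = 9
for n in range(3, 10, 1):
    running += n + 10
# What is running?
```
Trace:
  running=9
  running=22, n=3
  running=36, n=4
  running=51, n=5
  running=67, n=6
  running=84, n=7
  running=102, n=8
  running=121, n=9

Final answer: 121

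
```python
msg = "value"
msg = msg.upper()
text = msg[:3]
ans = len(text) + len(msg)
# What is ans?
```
Trace:
  msg='value'
  msg='VALUE'
  msg='VALUE', text='VAL'
  msg='VALUE', text='VAL', ans=8

Final answer: 8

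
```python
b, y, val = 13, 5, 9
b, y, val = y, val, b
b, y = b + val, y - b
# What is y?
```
Trace:
  b=13, y=5, val=9
  b=5, y=9, val=13
  b=18, y=4, val=13

Final answer: 4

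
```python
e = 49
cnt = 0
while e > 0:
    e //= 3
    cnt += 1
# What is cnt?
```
Trace:
  e=49
  e=49, cnt=0
  e=16, cnt=1
  e=5, cnt=2
  e=1, cnt=3
  e=0, cnt=4

Final answer: 4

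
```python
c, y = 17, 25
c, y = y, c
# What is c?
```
Trace:
  c=17, y=25
  c=25, y=17

Final answer: 25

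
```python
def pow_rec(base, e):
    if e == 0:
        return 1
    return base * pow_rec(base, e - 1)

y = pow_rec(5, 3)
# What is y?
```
Call trace:
pow_rec(base=5, e=3)
  pow_rec(base=5, e=2)
    pow_rec(base=5, e=1)
      pow_rec(base=5, e=0)
      -> return 1
    -> return 5
  -> return 25
-> return 125

Final answer: 125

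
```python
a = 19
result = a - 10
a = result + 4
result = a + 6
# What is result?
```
Trace:
  a=19
  a=19, result=9
  a=13, result=9
  a=13, result=19

Final answer: 19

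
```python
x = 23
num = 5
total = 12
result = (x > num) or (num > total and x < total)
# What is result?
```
Trace:
  x=23
  x=23, num=5
  x=23, num=5, total=12
  x=23, num=5, total=12, result=True

Final answer: True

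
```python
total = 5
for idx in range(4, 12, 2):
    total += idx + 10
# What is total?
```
Trace:
  total=5
  total=19, idx=4
  total=35, idx=6
  total=53, idx=8
  total=73, idx=10

Final answer: 73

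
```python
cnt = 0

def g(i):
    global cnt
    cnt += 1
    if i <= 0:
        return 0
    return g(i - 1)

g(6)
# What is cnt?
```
Call trace:
g(i=6)
  g(i=5)
    g(i=4)
      g(i=3)
        g(i=2)
          g(i=1)
            g(i=0)
            -> return 0
          -> return 0
        -> return 0
      -> return 0
    -> return 0
  -> return 0
-> return 0

cnt is incremented once per call. g is entered once for each i = 6, 5, 4, 3, 2, 1, 0 (the i <= 0 call returns without recursing), i.e. 6 + 1 calls.
cnt = 7

Final answer: 7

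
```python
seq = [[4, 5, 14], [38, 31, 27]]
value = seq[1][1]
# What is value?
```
Trace:
  seq=[[4, 5, 14], [38, 31, 27]]
  seq=[[4, 5, 14], [38, 31, 27]], value=31

Final answer: 31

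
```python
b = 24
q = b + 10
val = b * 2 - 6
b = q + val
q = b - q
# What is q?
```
Trace:
  b=24
  b=24, q=34
  b=24, q=34, val=42
  b=76, q=34, val=42
  b=76, q=42, val=42

Final answer: 42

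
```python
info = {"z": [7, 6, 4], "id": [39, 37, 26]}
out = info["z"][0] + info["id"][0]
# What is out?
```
Trace:
  info={'z': [7, 6, 4], 'id': [39, 37, 26]}
  info={'z': [7, 6, 4], 'id': [39, 37, 26]}, out=46

Final answer: 46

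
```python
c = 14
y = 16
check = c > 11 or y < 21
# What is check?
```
Trace:
  c=14
  c=14, y=16
  c=14, y=16, check=True

Final answer: True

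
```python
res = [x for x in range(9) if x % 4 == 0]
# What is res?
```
Trace:
  x=0
  x=1
  x=2
  x=3
  x=4
  x=5
  x=6
  x=7
  x=8
  res=[0, 4, 8]

Final answer: [0, 4, 8]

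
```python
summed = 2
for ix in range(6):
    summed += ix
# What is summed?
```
Trace:
  summed=2
  summed=2, ix=0
  summed=3, ix=1
  summed=5, ix=2
  summed=8, ix=3
  summed=12, ix=4
  summed=17, ix=5

Final answer: 17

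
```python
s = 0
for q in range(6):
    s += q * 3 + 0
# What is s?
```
Trace:
  s=0
  s=0, q=0
  s=3, q=1
  s=9, q=2
  s=18, q=3
  s=30, q=4
  s=45, q=5

Final answer: 45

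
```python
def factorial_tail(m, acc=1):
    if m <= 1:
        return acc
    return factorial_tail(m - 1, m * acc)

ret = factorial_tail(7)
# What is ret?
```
Call trace:
factorial_tail(m=7, acc=1)
  factorial_tail(m=6, acc=7)
    factorial_tail(m=5, acc=42)
      factorial_tail(m=4, acc=210)
        factorial_tail(m=3, acc=840)
          factorial_tail(m=2, acc=2520)
            factorial_tail(m=1, acc=5040)
            -> return 5040
          -> return 5040
        -> return 5040
      -> return 5040
    -> return 5040
  -> return 5040
-> return 5040

Final answer: 5040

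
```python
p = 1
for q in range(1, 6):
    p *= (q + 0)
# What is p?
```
Trace:
  p=1
  p=1, q=1
  p=2, q=2
  p=6, q=3
  p=24, q=4
  p=120, q=5

Final answer: 120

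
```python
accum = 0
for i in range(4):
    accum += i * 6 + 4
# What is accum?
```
Trace:
  accum=0
  accum=4, i=0
  accum=14, i=1
  accum=30, i=2
  accum=52, i=3

Final answer: 52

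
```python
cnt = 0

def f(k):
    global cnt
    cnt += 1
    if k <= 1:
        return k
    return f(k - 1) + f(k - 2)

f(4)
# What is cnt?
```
Call trace (a repeated sub-call is expanded the first time; later identical calls just restate its return value):
f(k=4)
  f(k=3)
    f(k=2)
      f(k=1)
      -> return 1
      f(k=0)
      -> return 0
    -> return 1
    f(k=1)
    -> return 1
  -> return 2
  f(k=2) -> return 1  (same call as traced above)
-> return 3

cnt is incremented once per call, so count the calls in each subtree. Let C(k) = number of calls made by f(k).
C(0) = C(1) = 1 (base case, no recursion); C(k) = 1 + C(k - 1) + C(k - 2) otherwise.
C(2) = 1 + C(1) + C(0) = 1 + 1 + 1 = 3
C(3) = 1 + C(2) + C(1) = 1 + 3 + 1 = 5
C(4) = 1 + C(3) + C(2) = 1 + 5 + 3 = 9
cnt = C(4) = 9

Final answer: 9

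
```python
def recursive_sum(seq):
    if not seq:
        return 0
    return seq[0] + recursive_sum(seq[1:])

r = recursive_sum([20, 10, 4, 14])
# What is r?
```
Call trace:
recursive_sum(seq=[20, 10, 4, 14])
  recursive_sum(seq=[10, 4, 14])
    recursive_sum(seq=[4, 14])
      recursive_sum(seq=[14])
        recursive_sum(seq=[])
        -> return 0
      -> return 14
    -> return 18
  -> return 28
-> return 48

Final answer: 48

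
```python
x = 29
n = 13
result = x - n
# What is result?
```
Trace:
  x=29
  x=29, n=13
  x=29, n=13, result=16

Final answer: 16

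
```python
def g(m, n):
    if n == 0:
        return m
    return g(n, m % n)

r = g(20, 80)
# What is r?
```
Call trace:
g(m=20, n=80)
  g(m=80, n=20)
    g(m=20, n=0)
    -> return 20
  -> return 20
-> return 20

Final answer: 20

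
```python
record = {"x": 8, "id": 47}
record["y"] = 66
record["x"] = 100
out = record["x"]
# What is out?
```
Trace:
  record={'x': 8, 'id': 47}
  record={'x': 8, 'id': 47, 'y': 66}
  record={'x': 100, 'id': 47, 'y': 66}
  record={'x': 100, 'id': 47, 'y': 66}, out=100

Final answer: 100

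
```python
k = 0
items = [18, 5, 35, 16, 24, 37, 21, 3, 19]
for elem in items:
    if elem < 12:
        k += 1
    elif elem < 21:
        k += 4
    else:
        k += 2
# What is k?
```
Trace:
  k=0
  k=4, elem=18
  k=5, elem=5
  k=7, elem=35
  k=11, elem=16
  k=13, elem=24
  k=15, elem=37
  k=17, elem=21
  k=18, elem=3
  k=22, elem=19

Final answer: 22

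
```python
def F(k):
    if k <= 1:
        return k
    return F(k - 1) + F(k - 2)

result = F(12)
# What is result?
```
Call trace (a repeated sub-call is expanded the first time; later identical calls just restate its return value):
F(k=12)
  F(k=11)
    F(k=10)
      F(k=9)
        F(k=8)
          F(k=7)
            F(k=6)
              F(k=5)
                F(k=4)
                  F(k=3)
                    F(k=2)
                      F(k=1)
                      -> return 1
                      F(k=0)
                      -> return 0
                    -> return 1
                    F(k=1)
                    -> return 1
                  -> return 2
                  F(k=2) -> return 1  (same call as traced above)
                -> return 3
                F(k=3) -> return 2  (same call as traced above)
              -> return 5
              F(k=4) -> return 3  (same call as traced above)
            -> return 8
            F(k=5) -> return 5  (same call as traced above)
          -> return 13
          F(k=6) -> return 8  (same call as traced above)
        -> return 21
        F(k=7) -> return 13  (same call as traced above)
      -> return 34
      F(k=8) -> return 21  (same call as traced above)
    -> return 55
    F(k=9) -> return 34  (same call as traced above)
  -> return 89
  F(k=10) -> return 55  (same call as traced above)
-> return 144

Final answer: 144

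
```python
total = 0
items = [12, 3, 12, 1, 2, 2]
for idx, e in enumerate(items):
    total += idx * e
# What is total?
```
Trace:
  total=0
  total=0, idx=0, e=12
  total=3, idx=1, e=3
  total=27, idx=2, e=12
  total=30, idx=3, e=1
  total=38, idx=4, e=2
  total=48, idx=5, e=2

Final answer: 48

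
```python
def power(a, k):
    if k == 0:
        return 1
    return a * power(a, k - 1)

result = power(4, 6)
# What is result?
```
Call trace:
power(a=4, k=6)
  power(a=4, k=5)
    power(a=4, k=4)
      power(a=4, k=3)
        power(a=4, k=2)
          power(a=4, k=1)
            power(a=4, k=0)
            -> return 1
          -> return 4
        -> return 16
      -> return 64
    -> return 256
  -> return 1024
-> return 4096

Final answer: 4096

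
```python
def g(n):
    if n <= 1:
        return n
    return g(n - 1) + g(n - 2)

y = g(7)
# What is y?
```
Call trace (a repeated sub-call is expanded the first time; later identical calls just restate its return value):
g(n=7)
  g(n=6)
    g(n=5)
      g(n=4)
        g(n=3)
          g(n=2)
            g(n=1)
            -> return 1
            g(n=0)
            -> return 0
          -> return 1
          g(n=1)
          -> return 1
        -> return 2
        g(n=2) -> return 1  (same call as traced above)
      -> return 3
      g(n=3) -> return 2  (same call as traced above)
    -> return 5
    g(n=4) -> return 3  (same call as traced above)
  -> return 8
  g(n=5) -> return 5  (same call as traced above)
-> return 13

Final answer: 13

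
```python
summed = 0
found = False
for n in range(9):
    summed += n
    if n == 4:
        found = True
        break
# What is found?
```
Trace:
  summed=0
  summed=0, found=False
  summed=0, found=False, n=0
  summed=1, found=False, n=1
  summed=3, found=False, n=2
  summed=6, found=False, n=3
  summed=10, found=True, n=4

Final answer: True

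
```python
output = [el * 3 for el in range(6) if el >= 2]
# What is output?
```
Trace:
  el=0
  el=1
  el=2
  el=3
  el=4
  el=5
  output=[6, 9, 12, 15]

Final answer: [6, 9, 12, 15]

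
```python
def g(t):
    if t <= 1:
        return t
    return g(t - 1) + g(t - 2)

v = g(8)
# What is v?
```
Call trace (a repeated sub-call is expanded the first time; later identical calls just restate its return value):
g(t=8)
  g(t=7)
    g(t=6)
      g(t=5)
        g(t=4)
          g(t=3)
            g(t=2)
              g(t=1)
              -> return 1
              g(t=0)
              -> return 0
            -> return 1
            g(t=1)
            -> return 1
          -> return 2
          g(t=2) -> return 1  (same call as traced above)
        -> return 3
        g(t=3) -> return 2  (same call as traced above)
      -> return 5
      g(t=4) -> return 3  (same call as traced above)
    -> return 8
    g(t=5) -> return 5  (same call as traced above)
  -> return 13
  g(t=6) -> return 8  (same call as traced above)
-> return 21

Final answer: 21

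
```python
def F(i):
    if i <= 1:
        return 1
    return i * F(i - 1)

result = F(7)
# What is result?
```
Call trace:
F(i=7)
  F(i=6)
    F(i=5)
      F(i=4)
        F(i=3)
          F(i=2)
            F(i=1)
            -> return 1
          -> return 2
        -> return 6
      -> return 24
    -> return 120
  -> return 720
-> return 5040

Final answer: 5040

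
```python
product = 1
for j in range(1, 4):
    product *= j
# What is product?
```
Trace:
  product=1
  product=1, j=1
  product=2, j=2
  product=6, j=3

Final answer: 6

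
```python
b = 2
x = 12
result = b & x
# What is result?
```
Trace:
  b=2
  b=2, x=12
  b=2, x=12, result=0

Final answer: 0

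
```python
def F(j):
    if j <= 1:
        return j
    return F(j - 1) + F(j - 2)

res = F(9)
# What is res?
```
Call trace (a repeated sub-call is expanded the first time; later identical calls just restate its return value):
F(j=9)
  F(j=8)
    F(j=7)
      F(j=6)
        F(j=5)
          F(j=4)
            F(j=3)
              F(j=2)
                F(j=1)
                -> return 1
                F(j=0)
                -> return 0
              -> return 1
              F(j=1)
              -> return 1
            -> return 2
            F(j=2) -> return 1  (same call as traced above)
          -> return 3
          F(j=3) -> return 2  (same call as traced above)
        -> return 5
        F(j=4) -> return 3  (same call as traced above)
      -> return 8
      F(j=5) -> return 5  (same call as traced above)
    -> return 13
    F(j=6) -> return 8  (same call as traced above)
  -> return 21
  F(j=7) -> return 13  (same call as traced above)
-> return 34

Final answer: 34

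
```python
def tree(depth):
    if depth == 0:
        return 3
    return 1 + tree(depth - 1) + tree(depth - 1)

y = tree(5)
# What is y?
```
Call trace (a repeated sub-call is expanded the first time; later identical calls just restate its return value):
tree(depth=5)
  tree(depth=4)
    tree(depth=3)
      tree(depth=2)
        tree(depth=1)
          tree(depth=0)
          -> return 3
          tree(depth=0)
          -> return 3
        -> return 7
        tree(depth=1) -> return 7  (same call as traced above)
      -> return 15
      tree(depth=2) -> return 15  (same call as traced above)
    -> return 31
    tree(depth=3) -> return 31  (same call as traced above)
  -> return 63
  tree(depth=4) -> return 63  (same call as traced above)
-> return 127

Final answer: 127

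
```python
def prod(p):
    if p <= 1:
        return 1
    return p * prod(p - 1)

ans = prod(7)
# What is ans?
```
Call trace:
prod(p=7)
  prod(p=6)
    prod(p=5)
      prod(p=4)
        prod(p=3)
          prod(p=2)
            prod(p=1)
            -> return 1
          -> return 2
        -> return 6
      -> return 24
    -> return 120
  -> return 720
-> return 5040

Final answer: 5040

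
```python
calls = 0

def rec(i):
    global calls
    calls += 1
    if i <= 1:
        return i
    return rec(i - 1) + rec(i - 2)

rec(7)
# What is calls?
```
Call trace (a repeated sub-call is expanded the first time; later identical calls just restate its return value):
rec(i=7)
  rec(i=6)
    rec(i=5)
      rec(i=4)
        rec(i=3)
          rec(i=2)
            rec(i=1)
            -> return 1
            rec(i=0)
            -> return 0
          -> return 1
          rec(i=1)
          -> return 1
        -> return 2
        rec(i=2) -> return 1  (same call as traced above)
      -> return 3
      rec(i=3) -> return 2  (same call as traced above)
    -> return 5
    rec(i=4) -> return 3  (same call as traced above)
  -> return 8
  rec(i=5) -> return 5  (same call as traced above)
-> return 13

calls is incremented once per call, so count the calls in each subtree. Let C(i) = number of calls made by rec(i).
C(0) = C(1) = 1 (base case, no recursion); C(i) = 1 + C(i - 1) + C(i - 2) otherwise.
C(2) = 1 + C(1) + C(0) = 1 + 1 + 1 = 3
C(3) = 1 + C(2) + C(1) = 1 + 3 + 1 = 5
C(4) = 1 + C(3) + C(2) = 1 + 5 + 3 = 9
C(5) = 1 + C(4) + C(3) = 1 + 9 + 5 = 15
C(6) = 1 + C(5) + C(4) = 1 + 15 + 9 = 25
C(7) = 1 + C(6) + C(5) = 1 + 25 + 15 = 41
calls = C(7) = 41

Final answer: 41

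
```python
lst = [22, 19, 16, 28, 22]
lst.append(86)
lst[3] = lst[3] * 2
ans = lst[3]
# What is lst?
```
Trace:
  lst=[22, 19, 16, 28, 22]
  lst=[22, 19, 16, 28, 22, 86]
  lst=[22, 19, 16, 56, 22, 86]
  lst=[22, 19, 16, 56, 22, 86], ans=56

Final answer: [22, 19, 16, 56, 22, 86]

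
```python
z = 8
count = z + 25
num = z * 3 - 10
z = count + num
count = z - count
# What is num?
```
Trace:
  z=8
  z=8, count=33
  z=8, count=33, num=14
  z=47, count=33, num=14
  z=47, count=14, num=14

Final answer: 14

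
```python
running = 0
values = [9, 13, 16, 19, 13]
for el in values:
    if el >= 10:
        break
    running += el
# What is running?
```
Trace:
  running=0
  running=9, el=9
  running=9, el=13

Final answer: 9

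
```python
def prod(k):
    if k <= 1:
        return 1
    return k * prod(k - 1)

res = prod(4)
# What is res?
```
Call trace:
prod(k=4)
  prod(k=3)
    prod(k=2)
      prod(k=1)
      -> return 1
    -> return 2
  -> return 6
-> return 24

Final answer: 24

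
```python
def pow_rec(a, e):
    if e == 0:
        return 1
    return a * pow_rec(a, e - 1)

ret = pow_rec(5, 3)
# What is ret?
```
Call trace:
pow_rec(a=5, e=3)
  pow_rec(a=5, e=2)
    pow_rec(a=5, e=1)
      pow_rec(a=5, e=0)
      -> return 1
    -> return 5
  -> return 25
-> return 125

Final answer: 125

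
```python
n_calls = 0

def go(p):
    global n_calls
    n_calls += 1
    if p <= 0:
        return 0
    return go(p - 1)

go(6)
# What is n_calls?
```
Call trace:
go(p=6)
  go(p=5)
    go(p=4)
      go(p=3)
        go(p=2)
          go(p=1)
            go(p=0)
            -> return 0
          -> return 0
        -> return 0
      -> return 0
    -> return 0
  -> return 0
-> return 0

n_calls is incremented once per call. go is entered once for each p = 6, 5, 4, 3, 2, 1, 0 (the p <= 0 call returns without recursing), i.e. 6 + 1 calls.
n_calls = 7

Final answer: 7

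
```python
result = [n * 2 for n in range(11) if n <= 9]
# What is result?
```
Trace:
  n=0
  n=1
  n=2
  n=3
  n=4
  n=5
  n=6
  n=7
  n=8
  n=9
  n=10
  result=[0, 2, 4, 6, 8, 10, 12, 14, 16, 18]

Final answer: [0, 2, 4, 6, 8, 10, 12, 14, 16, 18]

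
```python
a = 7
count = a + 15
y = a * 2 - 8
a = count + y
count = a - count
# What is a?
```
Trace:
  a=7
  a=7, count=22
  a=7, count=22, y=6
  a=28, count=22, y=6
  a=28, count=6, y=6

Final answer: 28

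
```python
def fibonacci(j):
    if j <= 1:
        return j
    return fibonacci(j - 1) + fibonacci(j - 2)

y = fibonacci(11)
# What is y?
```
Call trace (a repeated sub-call is expanded the first time; later identical calls just restate its return value):
fibonacci(j=11)
  fibonacci(j=10)
    fibonacci(j=9)
      fibonacci(j=8)
        fibonacci(j=7)
          fibonacci(j=6)
            fibonacci(j=5)
              fibonacci(j=4)
                fibonacci(j=3)
                  fibonacci(j=2)
                    fibonacci(j=1)
                    -> return 1
                    fibonacci(j=0)
                    -> return 0
                  -> return 1
                  fibonacci(j=1)
                  -> return 1
                -> return 2
                fibonacci(j=2) -> return 1  (same call as traced above)
              -> return 3
              fibonacci(j=3) -> return 2  (same call as traced above)
            -> return 5
            fibonacci(j=4) -> return 3  (same call as traced above)
          -> return 8
          fibonacci(j=5) -> return 5  (same call as traced above)
        -> return 13
        fibonacci(j=6) -> return 8  (same call as traced above)
      -> return 21
      fibonacci(j=7) -> return 13  (same call as traced above)
    -> return 34
    fibonacci(j=8) -> return 21  (same call as traced above)
  -> return 55
  fibonacci(j=9) -> return 34  (same call as traced above)
-> return 89

Final answer: 89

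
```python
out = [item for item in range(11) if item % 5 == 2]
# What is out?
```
Trace:
  item=0
  item=1
  item=2
  item=3
  item=4
  item=5
  item=6
  item=7
  item=8
  item=9
  item=10
  out=[2, 7]

Final answer: [2, 7]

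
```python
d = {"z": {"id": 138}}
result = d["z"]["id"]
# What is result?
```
Trace:
  d={'z': {'id': 138}}
  d={'z': {'id': 138}}, result=138

Final answer: 138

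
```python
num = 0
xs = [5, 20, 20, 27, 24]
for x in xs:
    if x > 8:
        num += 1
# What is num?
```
Trace:
  num=0
  num=0, x=5
  num=1, x=20
  num=2, x=20
  num=3, x=27
  num=4, x=24

Final answer: 4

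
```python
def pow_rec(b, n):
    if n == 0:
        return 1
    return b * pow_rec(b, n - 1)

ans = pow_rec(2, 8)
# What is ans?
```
Call trace:
pow_rec(b=2, n=8)
  pow_rec(b=2, n=7)
    pow_rec(b=2, n=6)
      pow_rec(b=2, n=5)
        pow_rec(b=2, n=4)
          pow_rec(b=2, n=3)
            pow_rec(b=2, n=2)
              pow_rec(b=2, n=1)
                pow_rec(b=2, n=0)
                -> return 1
              -> return 2
            -> return 4
          -> return 8
        -> return 16
      -> return 32
    -> return 64
  -> return 128
-> return 256

Final answer: 256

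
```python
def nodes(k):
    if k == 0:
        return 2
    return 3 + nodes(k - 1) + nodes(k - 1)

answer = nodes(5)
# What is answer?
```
Call trace (a repeated sub-call is expanded the first time; later identical calls just restate its return value):
nodes(k=5)
  nodes(k=4)
    nodes(k=3)
      nodes(k=2)
        nodes(k=1)
          nodes(k=0)
          -> return 2
          nodes(k=0)
          -> return 2
        -> return 7
        nodes(k=1) -> return 7  (same call as traced above)
      -> return 17
      nodes(k=2) -> return 17  (same call as traced above)
    -> return 37
    nodes(k=3) -> return 37  (same call as traced above)
  -> return 77
  nodes(k=4) -> return 77  (same call as traced above)
-> return 157

Final answer: 157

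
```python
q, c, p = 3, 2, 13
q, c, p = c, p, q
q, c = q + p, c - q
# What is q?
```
Trace:
  q=3, c=2, p=13
  q=2, c=13, p=3
  q=5, c=11, p=3

Final answer: 5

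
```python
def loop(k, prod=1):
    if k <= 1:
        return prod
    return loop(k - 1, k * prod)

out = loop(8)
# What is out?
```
Call trace:
loop(k=8, prod=1)
  loop(k=7, prod=8)
    loop(k=6, prod=56)
      loop(k=5, prod=336)
        loop(k=4, prod=1680)
          loop(k=3, prod=6720)
            loop(k=2, prod=20160)
              loop(k=1, prod=40320)
              -> return 40320
            -> return 40320
          -> return 40320
        -> return 40320
      -> return 40320
    -> return 40320
  -> return 40320
-> return 40320

Final answer: 40320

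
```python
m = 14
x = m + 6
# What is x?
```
Trace:
  m=14
  m=14, x=20

Final answer: 20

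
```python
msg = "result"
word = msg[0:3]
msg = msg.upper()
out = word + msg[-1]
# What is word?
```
Trace:
  msg='result'
  msg='result', word='res'
  msg='RESULT', word='res'
  msg='RESULT', word='res', out='resT'

Final answer: 'res'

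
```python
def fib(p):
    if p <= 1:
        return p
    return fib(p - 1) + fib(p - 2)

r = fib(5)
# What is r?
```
Call trace (a repeated sub-call is expanded the first time; later identical calls just restate its return value):
fib(p=5)
  fib(p=4)
    fib(p=3)
      fib(p=2)
        fib(p=1)
        -> return 1
        fib(p=0)
        -> return 0
      -> return 1
      fib(p=1)
      -> return 1
    -> return 2
    fib(p=2) -> return 1  (same call as traced above)
  -> return 3
  fib(p=3) -> return 2  (same call as traced above)
-> return 5

Final answer: 5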